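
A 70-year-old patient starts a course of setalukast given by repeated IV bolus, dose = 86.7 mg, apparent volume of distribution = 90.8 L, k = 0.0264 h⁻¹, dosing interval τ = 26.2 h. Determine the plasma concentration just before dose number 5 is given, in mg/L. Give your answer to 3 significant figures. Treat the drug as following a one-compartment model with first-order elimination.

C₀ per dose = Dose / Vd = 86.7 / 90.8 = 0.9548 mg/L
Fraction remaining after one interval: r = e^(−kτ) = e^(−0.02640 × 26.2) = 0.5007
Before dose 5, 4 doses have been given (aged 1τ, 2τ, 3τ, 4τ).
C_trough = C₀ × (r + r² + … + r^4) = C₀ × r(1−r^4)/(1−r)
        = 0.9548 × 0.5007 × (1 − 0.06285) / (1 − 0.5007) = 0.8973 mg/L

0.897 mg/L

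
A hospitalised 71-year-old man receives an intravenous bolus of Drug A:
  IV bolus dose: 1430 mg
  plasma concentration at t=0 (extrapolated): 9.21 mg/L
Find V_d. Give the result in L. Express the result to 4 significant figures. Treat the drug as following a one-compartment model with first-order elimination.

Vd = Dose / C₀ = 1430 / 9.21 = 155.3 L

155.3 L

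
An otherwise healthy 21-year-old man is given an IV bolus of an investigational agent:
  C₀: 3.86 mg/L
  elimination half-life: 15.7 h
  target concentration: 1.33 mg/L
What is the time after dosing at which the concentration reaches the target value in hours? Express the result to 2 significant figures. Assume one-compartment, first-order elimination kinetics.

24 h

k = ln2 / t½ = 0.693147 / 15.7 = 0.04415 h⁻¹
t = ln(C₀ / C) / k = ln(3.860 / 1.33) / 0.04415
  = ln(2.902) / 0.04415 = 1.065 / 0.04415 = 24.12 h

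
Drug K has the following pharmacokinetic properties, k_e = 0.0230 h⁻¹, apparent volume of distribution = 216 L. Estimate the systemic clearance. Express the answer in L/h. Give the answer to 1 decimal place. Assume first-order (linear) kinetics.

CL = k × Vd = 0.0230 × 216 = 4.968 L/h

5.0 L/h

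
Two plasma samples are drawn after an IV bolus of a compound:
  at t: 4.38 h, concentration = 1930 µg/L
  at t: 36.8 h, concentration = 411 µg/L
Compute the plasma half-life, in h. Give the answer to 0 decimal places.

15 h

k = ln(C₁/C₂) / (t₂ − t₁) = ln(1930/411) / (36.8 − 4.38)
  = 1.547 / 32.42 = 0.04772 h⁻¹
t½ = ln2 / k = 0.693147 / 0.04772 = 14.53 h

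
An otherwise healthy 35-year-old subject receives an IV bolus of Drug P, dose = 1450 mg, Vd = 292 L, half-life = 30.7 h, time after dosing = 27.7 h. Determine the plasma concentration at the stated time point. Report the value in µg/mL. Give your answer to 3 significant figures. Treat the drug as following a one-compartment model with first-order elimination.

C₀ = Dose / Vd = 1450 / 292 = 4.966 mg/L
k = ln2 / t½ = 0.693147 / 30.7 = 0.02258 h⁻¹
C = C₀ · e^(−k·t) = 4.966 × e^(−0.02258 × 27.7)
  = 4.966 × 0.5350 = 2.657 mg/L
(2.657 mg/L = 2.657 µg/mL)

2.66 µg/mL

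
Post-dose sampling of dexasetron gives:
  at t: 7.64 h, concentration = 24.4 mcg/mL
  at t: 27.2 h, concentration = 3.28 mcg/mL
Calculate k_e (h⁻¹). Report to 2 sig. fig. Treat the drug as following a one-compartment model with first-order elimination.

0.10 h⁻¹

k = ln(C₁/C₂) / (t₂ − t₁) = ln(24.4/3.28) / (27.2 − 7.64)
  = 2.007 / 19.56 = 0.1026 h⁻¹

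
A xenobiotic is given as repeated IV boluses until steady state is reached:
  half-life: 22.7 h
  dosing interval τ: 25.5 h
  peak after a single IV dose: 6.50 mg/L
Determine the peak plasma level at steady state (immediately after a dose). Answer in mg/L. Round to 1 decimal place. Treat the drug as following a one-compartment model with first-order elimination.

12.0 mg/L

k = ln2 / t½ = 0.693147 / 22.7 = 0.03054 h⁻¹
e^(−kτ) = e^(−0.03054 × 25.5) = 0.4590
Accumulation ratio R = 1 / (1 − e^(−kτ)) = 1 / (1 − 0.4590) = 1.848
Steady-state peak = C₀ × R = 6.50 × 1.848 = 12.01 mg/L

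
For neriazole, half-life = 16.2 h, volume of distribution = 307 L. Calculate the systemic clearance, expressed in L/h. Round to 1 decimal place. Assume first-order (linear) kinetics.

k = ln2 / t½ = 0.693147 / 16.2 = 0.04279 h⁻¹
CL = k × Vd = 0.04279 × 307 = 13.14 L/h

13.1 L/h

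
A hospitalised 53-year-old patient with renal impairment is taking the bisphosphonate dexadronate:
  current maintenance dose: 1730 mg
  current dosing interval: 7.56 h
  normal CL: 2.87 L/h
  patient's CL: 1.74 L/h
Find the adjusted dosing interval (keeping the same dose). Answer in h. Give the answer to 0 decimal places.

To keep the same average steady-state level, dosing rate must scale with clearance.
CL ratio = 1.74 / 2.87 = 0.6063
New interval (same dose) = 7.56 / 0.6063 = 12.47 h

12 h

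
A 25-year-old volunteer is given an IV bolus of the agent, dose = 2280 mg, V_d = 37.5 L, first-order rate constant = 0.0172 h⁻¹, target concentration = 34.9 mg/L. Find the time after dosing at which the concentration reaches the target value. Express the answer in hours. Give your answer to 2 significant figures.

32 h

C₀ = Dose / Vd = 2280 / 37.5 = 60.80 mg/L
t = ln(C₀ / C) / k = ln(60.80 / 34.9) / 0.01720
  = ln(1.742) / 0.01720 = 0.5550 / 0.01720 = 32.27 h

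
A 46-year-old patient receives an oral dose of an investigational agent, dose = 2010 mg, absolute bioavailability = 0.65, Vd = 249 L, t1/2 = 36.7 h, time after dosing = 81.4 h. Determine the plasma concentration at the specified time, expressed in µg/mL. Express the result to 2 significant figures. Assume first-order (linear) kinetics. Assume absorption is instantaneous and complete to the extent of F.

1.1 µg/mL

Amount reaching circulation = F × Dose = 0.65 × 2010 = 1307 mg
C₀ = F·Dose / Vd = 1307 / 249 = 5.249 mg/L
k = ln2 / t½ = 0.693147 / 36.7 = 0.01889 h⁻¹
C = C₀ · e^(−k·t) = 5.249 × e^(−0.01889 × 81.4)
  = 5.249 × 0.2149 = 1.128 mg/L
(1.128 mg/L = 1.128 µg/mL)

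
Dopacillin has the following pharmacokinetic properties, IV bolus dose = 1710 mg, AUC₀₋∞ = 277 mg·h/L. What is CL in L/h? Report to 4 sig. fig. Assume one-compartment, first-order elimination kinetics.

CL = Dose / AUC = 1710 / 277 = 6.173 L/h

6.173 L/h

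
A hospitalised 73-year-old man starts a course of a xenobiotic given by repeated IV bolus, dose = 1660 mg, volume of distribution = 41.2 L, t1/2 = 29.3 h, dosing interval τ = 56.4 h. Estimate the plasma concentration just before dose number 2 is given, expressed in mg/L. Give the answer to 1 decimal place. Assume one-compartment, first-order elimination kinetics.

C₀ per dose = Dose / Vd = 1660 / 41.2 = 40.29 mg/L
k = ln2 / t½ = 0.693147 / 29.3 = 0.02366 h⁻¹
Fraction remaining after one interval: r = e^(−kτ) = e^(−0.02366 × 56.4) = 0.2633
Before dose 2, 1 dose has been given (aged 1τ).
C_trough = C₀ × r = 40.29 × 0.2633 = 10.61 mg/L

10.6 mg/L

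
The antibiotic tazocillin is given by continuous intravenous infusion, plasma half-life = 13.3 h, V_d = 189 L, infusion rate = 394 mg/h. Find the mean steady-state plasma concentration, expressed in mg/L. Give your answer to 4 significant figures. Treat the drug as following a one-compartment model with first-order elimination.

k = ln2 / t½ = 0.693147 / 13.3 = 0.05212 h⁻¹
CL = k × Vd = 0.05212 × 189 = 9.851 L/h
At steady state Css = R₀ / CL = 394 / 9.851 = 40.00 mg/L

40.00 mg/L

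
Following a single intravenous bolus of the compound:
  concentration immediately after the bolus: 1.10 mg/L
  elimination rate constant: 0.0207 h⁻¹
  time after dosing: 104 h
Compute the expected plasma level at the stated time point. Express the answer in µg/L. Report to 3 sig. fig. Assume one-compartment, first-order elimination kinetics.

128 µg/L

C = C₀ · e^(−k·t) = 1.100 × e^(−0.02070 × 104)
  = 1.100 × 0.1162 = 0.1278 mg/L
Convert: 0.1278 mg/L × 1000 = 127.8 µg/L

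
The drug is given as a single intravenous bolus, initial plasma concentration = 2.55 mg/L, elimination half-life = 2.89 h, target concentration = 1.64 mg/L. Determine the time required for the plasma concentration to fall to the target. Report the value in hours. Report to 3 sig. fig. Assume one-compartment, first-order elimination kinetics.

1.84 h

k = ln2 / t½ = 0.693147 / 2.89 = 0.2398 h⁻¹
t = ln(C₀ / C) / k = ln(2.550 / 1.64) / 0.2398
  = ln(1.555) / 0.2398 = 0.4415 / 0.2398 = 1.841 h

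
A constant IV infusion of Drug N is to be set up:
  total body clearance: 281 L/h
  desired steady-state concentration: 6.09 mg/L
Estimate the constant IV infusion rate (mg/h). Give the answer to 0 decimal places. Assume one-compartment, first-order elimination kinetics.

1711 mg/h

At steady state, infusion rate R₀ = Css × CL = 6.09 × 281.0 = 1711 mg/h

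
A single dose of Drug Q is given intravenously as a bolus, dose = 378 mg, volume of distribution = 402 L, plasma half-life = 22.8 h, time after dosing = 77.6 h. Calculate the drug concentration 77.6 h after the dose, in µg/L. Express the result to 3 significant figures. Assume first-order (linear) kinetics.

C₀ = Dose / Vd = 378.0 / 402 = 0.9403 mg/L
k = ln2 / t½ = 0.693147 / 22.8 = 0.03040 h⁻¹
C = C₀ · e^(−k·t) = 0.9403 × e^(−0.03040 × 77.6)
  = 0.9403 × 0.09451 = 0.08887 mg/L
Convert: 0.08887 mg/L × 1000 = 88.87 µg/L

88.9 µg/L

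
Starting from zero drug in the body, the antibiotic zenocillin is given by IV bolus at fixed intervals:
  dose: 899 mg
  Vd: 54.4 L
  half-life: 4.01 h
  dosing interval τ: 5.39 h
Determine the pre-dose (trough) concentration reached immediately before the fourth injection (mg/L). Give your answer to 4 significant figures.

10.08 mg/L

C₀ per dose = Dose / Vd = 899 / 54.4 = 16.53 mg/L
k = ln2 / t½ = 0.693147 / 4.01 = 0.1729 h⁻¹
Fraction remaining after one interval: r = e^(−kτ) = e^(−0.1729 × 5.39) = 0.3938
Before dose 4, 3 doses have been given (aged 1τ, 2τ, 3τ).
C_trough = C₀ × (r + r² + … + r^3) = C₀ × r(1−r^3)/(1−r)
        = 16.53 × 0.3938 × (1 − 0.06107) / (1 − 0.3938) = 10.08 mg/L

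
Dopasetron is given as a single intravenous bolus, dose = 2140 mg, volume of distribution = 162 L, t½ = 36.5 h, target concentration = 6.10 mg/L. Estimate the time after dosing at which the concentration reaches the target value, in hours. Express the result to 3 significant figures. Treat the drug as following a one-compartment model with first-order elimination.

40.7 h

C₀ = Dose / Vd = 2140 / 162 = 13.21 mg/L
k = ln2 / t½ = 0.693147 / 36.5 = 0.01899 h⁻¹
t = ln(C₀ / C) / k = ln(13.21 / 6.10) / 0.01899
  = ln(2.166) / 0.01899 = 0.7729 / 0.01899 = 40.70 h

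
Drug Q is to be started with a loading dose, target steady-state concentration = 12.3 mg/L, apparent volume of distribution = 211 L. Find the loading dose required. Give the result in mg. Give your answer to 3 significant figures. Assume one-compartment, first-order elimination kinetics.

2600 mg

LD = Css × Vd = 12.3 × 211 = 2595 mg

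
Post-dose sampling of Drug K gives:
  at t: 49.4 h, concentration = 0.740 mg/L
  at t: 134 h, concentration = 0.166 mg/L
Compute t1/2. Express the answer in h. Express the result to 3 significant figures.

39.2 h

k = ln(C₁/C₂) / (t₂ − t₁) = ln(0.740/0.166) / (134 − 49.4)
  = 1.495 / 84.60 = 0.01767 h⁻¹
t½ = ln2 / k = 0.693147 / 0.01767 = 39.23 h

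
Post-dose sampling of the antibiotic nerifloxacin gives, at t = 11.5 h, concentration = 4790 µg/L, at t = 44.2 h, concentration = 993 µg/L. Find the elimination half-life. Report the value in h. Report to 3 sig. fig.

14.4 h

k = ln(C₁/C₂) / (t₂ − t₁) = ln(4790/993) / (44.2 − 11.5)
  = 1.574 / 32.70 = 0.04813 h⁻¹
t½ = ln2 / k = 0.693147 / 0.04813 = 14.40 h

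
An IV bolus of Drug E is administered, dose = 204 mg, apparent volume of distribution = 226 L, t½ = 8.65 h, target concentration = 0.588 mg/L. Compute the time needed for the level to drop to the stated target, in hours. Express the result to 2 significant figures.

5.3 h

C₀ = Dose / Vd = 204.0 / 226 = 0.9027 mg/L
k = ln2 / t½ = 0.693147 / 8.65 = 0.08013 h⁻¹
t = ln(C₀ / C) / k = ln(0.9027 / 0.588) / 0.08013
  = ln(1.535) / 0.08013 = 0.4285 / 0.08013 = 5.348 h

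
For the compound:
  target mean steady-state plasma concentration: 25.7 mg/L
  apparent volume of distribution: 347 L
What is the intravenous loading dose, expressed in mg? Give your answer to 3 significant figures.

8920 mg

LD = Css × Vd = 25.7 × 347 = 8918 mg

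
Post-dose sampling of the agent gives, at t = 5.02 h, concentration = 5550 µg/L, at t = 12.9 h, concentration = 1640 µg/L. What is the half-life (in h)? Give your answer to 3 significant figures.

k = ln(C₁/C₂) / (t₂ − t₁) = ln(5550/1640) / (12.9 − 5.02)
  = 1.219 / 7.880 = 0.1547 h⁻¹
t½ = ln2 / k = 0.693147 / 0.1547 = 4.481 h

4.48 h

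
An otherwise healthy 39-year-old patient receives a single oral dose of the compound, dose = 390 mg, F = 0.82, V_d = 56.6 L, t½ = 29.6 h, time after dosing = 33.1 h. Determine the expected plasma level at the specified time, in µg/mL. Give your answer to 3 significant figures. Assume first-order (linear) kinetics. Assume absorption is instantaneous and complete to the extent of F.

2.60 µg/mL

Amount reaching circulation = F × Dose = 0.82 × 390.0 = 319.8 mg
C₀ = F·Dose / Vd = 319.8 / 56.6 = 5.650 mg/L
k = ln2 / t½ = 0.693147 / 29.6 = 0.02342 h⁻¹
C = C₀ · e^(−k·t) = 5.650 × e^(−0.02342 × 33.1)
  = 5.650 × 0.4606 = 2.602 mg/L
(2.602 mg/L = 2.602 µg/mL)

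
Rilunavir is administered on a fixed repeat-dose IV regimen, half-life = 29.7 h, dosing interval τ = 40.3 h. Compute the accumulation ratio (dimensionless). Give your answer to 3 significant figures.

1.64

k = ln2 / t½ = 0.693147 / 29.7 = 0.02334 h⁻¹
e^(−kτ) = e^(−0.02334 × 40.3) = 0.3904
Accumulation ratio R = 1 / (1 − e^(−kτ)) = 1 / (1 − 0.3904) = 1.640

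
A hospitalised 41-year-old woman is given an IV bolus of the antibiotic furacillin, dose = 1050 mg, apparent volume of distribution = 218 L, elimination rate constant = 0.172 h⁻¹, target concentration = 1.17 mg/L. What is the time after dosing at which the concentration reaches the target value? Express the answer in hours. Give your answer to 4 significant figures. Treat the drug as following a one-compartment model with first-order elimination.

8.227 h

C₀ = Dose / Vd = 1050 / 218 = 4.817 mg/L
t = ln(C₀ / C) / k = ln(4.817 / 1.17) / 0.1720
  = ln(4.117) / 0.1720 = 1.415 / 0.1720 = 8.227 h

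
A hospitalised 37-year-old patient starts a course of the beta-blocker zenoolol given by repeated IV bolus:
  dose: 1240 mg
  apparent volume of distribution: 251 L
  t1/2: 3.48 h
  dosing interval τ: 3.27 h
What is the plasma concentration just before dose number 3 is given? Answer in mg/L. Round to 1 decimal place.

3.9 mg/L

C₀ per dose = Dose / Vd = 1240 / 251 = 4.940 mg/L
k = ln2 / t½ = 0.693147 / 3.48 = 0.1992 h⁻¹
Fraction remaining after one interval: r = e^(−kτ) = e^(−0.1992 × 3.27) = 0.5213
Before dose 3, 2 doses have been given (aged 1τ, 2τ).
C_trough = C₀ × (r + r²) = 4.940 × (0.5213 + 0.2718) = 3.918 mg/L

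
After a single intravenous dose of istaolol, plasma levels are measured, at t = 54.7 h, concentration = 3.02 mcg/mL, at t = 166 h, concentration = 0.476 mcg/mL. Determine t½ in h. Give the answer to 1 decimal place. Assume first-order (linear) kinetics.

41.8 h

k = ln(C₁/C₂) / (t₂ − t₁) = ln(3.02/0.476) / (166 − 54.7)
  = 1.848 / 111.3 = 0.01660 h⁻¹
t½ = ln2 / k = 0.693147 / 0.01660 = 41.76 h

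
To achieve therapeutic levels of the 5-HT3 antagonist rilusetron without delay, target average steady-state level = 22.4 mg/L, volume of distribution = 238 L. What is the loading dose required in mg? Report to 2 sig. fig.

5300 mg

LD = Css × Vd = 22.4 × 238 = 5331 mg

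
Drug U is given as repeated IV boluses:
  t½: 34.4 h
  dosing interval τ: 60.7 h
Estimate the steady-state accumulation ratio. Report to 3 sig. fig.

1.42

k = ln2 / t½ = 0.693147 / 34.4 = 0.02015 h⁻¹
e^(−kτ) = e^(−0.02015 × 60.7) = 0.2943
Accumulation ratio R = 1 / (1 − e^(−kτ)) = 1 / (1 − 0.2943) = 1.417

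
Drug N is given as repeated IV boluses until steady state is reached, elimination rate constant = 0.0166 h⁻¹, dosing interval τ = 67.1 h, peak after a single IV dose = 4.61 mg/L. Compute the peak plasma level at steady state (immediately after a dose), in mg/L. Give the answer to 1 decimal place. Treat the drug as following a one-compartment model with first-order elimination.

e^(−kτ) = e^(−0.01660 × 67.1) = 0.3283
Accumulation ratio R = 1 / (1 − e^(−kτ)) = 1 / (1 − 0.3283) = 1.489
Steady-state peak = C₀ × R = 4.61 × 1.489 = 6.864 mg/L

6.9 mg/L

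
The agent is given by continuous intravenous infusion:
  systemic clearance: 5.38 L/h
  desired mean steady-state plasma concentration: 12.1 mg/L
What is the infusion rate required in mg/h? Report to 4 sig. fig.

65.10 mg/h

At steady state, infusion rate R₀ = Css × CL = 12.1 × 5.380 = 65.10 mg/h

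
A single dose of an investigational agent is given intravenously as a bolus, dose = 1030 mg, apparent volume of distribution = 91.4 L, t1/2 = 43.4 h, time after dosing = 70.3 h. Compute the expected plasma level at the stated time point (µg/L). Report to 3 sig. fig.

C₀ = Dose / Vd = 1030 / 91.4 = 11.27 mg/L
k = ln2 / t½ = 0.693147 / 43.4 = 0.01597 h⁻¹
C = C₀ · e^(−k·t) = 11.27 × e^(−0.01597 × 70.3)
  = 11.27 × 0.3254 = 3.667 mg/L
Convert: 3.667 mg/L × 1000 = 3667 µg/L

3670 µg/L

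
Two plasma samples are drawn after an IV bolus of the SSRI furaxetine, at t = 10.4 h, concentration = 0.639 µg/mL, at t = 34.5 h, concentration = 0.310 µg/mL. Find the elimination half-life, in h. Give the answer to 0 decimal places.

23 h

k = ln(C₁/C₂) / (t₂ − t₁) = ln(0.639/0.310) / (34.5 − 10.4)
  = 0.7233 / 24.10 = 0.03001 h⁻¹
t½ = ln2 / k = 0.693147 / 0.03001 = 23.10 h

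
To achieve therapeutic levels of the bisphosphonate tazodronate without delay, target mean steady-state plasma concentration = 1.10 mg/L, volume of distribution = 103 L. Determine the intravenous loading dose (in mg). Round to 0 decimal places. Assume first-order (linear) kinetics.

LD = Css × Vd = 1.10 × 103 = 113.3 mg

113 mg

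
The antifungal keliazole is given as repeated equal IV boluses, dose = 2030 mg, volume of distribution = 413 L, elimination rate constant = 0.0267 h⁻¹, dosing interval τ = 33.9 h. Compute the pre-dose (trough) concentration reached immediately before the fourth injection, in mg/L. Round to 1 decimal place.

3.1 mg/L

C₀ per dose = Dose / Vd = 2030 / 413 = 4.915 mg/L
Fraction remaining after one interval: r = e^(−kτ) = e^(−0.02670 × 33.9) = 0.4045
Before dose 4, 3 doses have been given (aged 1τ, 2τ, 3τ).
C_trough = C₀ × (r + r² + … + r^3) = C₀ × r(1−r^3)/(1−r)
        = 4.915 × 0.4045 × (1 − 0.06618) / (1 − 0.4045) = 3.118 mg/L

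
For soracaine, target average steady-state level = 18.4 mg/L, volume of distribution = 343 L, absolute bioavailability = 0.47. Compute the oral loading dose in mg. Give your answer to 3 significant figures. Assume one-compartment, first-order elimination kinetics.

LD = Css × Vd / F = 18.4 × 343 / 0.47 = 13430 mg

13400 mg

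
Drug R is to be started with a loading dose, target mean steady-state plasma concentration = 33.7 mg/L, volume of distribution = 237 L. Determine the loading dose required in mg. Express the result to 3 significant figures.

7990 mg

LD = Css × Vd = 33.7 × 237 = 7987 mg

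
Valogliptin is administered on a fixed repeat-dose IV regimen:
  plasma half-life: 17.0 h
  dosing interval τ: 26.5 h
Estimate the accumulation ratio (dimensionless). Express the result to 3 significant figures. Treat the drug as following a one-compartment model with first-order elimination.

k = ln2 / t½ = 0.693147 / 17.0 = 0.04077 h⁻¹
e^(−kτ) = e^(−0.04077 × 26.5) = 0.3395
Accumulation ratio R = 1 / (1 − e^(−kτ)) = 1 / (1 − 0.3395) = 1.514

1.51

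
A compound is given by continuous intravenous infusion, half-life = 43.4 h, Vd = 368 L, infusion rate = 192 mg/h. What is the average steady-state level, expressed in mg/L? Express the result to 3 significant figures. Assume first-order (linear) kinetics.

k = ln2 / t½ = 0.693147 / 43.4 = 0.01597 h⁻¹
CL = k × Vd = 0.01597 × 368 = 5.877 L/h
At steady state Css = R₀ / CL = 192 / 5.877 = 32.67 mg/L

32.7 mg/L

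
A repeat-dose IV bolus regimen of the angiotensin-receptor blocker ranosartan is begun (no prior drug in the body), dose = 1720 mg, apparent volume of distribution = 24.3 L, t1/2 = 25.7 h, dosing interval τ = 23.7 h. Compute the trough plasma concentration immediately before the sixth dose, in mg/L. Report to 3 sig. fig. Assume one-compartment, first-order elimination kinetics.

75.9 mg/L

C₀ per dose = Dose / Vd = 1720 / 24.3 = 70.78 mg/L
k = ln2 / t½ = 0.693147 / 25.7 = 0.02697 h⁻¹
Fraction remaining after one interval: r = e^(−kτ) = e^(−0.02697 × 23.7) = 0.5277
Before dose 6, 5 doses have been given (aged 1τ, 2τ, 3τ, 4τ, 5τ).
C_trough = C₀ × (r + r² + … + r^5) = C₀ × r(1−r^5)/(1−r)
        = 70.78 × 0.5277 × (1 − 0.04092) / (1 − 0.5277) = 75.85 mg/L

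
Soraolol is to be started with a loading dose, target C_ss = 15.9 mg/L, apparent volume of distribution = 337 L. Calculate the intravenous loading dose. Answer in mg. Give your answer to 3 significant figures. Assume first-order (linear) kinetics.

5360 mg

LD = Css × Vd = 15.9 × 337 = 5358 mg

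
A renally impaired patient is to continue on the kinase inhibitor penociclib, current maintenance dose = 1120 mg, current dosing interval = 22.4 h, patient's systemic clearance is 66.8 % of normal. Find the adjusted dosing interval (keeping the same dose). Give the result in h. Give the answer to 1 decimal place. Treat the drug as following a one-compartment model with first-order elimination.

To keep the same average steady-state level, dosing rate must scale with clearance.
CL ratio = 66.8 / 100 = 0.6680
New interval (same dose) = 22.4 / 0.6680 = 33.53 h

33.5 h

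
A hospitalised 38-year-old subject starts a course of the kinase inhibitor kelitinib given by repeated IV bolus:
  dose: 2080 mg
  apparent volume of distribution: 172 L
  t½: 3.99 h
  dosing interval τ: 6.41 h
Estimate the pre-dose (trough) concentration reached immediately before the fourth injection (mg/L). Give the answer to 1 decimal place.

5.7 mg/L

C₀ per dose = Dose / Vd = 2080 / 172 = 12.09 mg/L
k = ln2 / t½ = 0.693147 / 3.99 = 0.1737 h⁻¹
Fraction remaining after one interval: r = e^(−kτ) = e^(−0.1737 × 6.41) = 0.3284
Before dose 4, 3 doses have been given (aged 1τ, 2τ, 3τ).
C_trough = C₀ × (r + r² + … + r^3) = C₀ × r(1−r^3)/(1−r)
        = 12.09 × 0.3284 × (1 − 0.03542) / (1 − 0.3284) = 5.702 mg/L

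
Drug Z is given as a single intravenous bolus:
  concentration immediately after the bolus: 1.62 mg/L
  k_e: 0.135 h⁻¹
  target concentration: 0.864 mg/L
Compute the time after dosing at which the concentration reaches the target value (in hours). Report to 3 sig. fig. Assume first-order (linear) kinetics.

t = ln(C₀ / C) / k = ln(1.620 / 0.864) / 0.1350
  = ln(1.875) / 0.1350 = 0.6286 / 0.1350 = 4.656 h

4.66 h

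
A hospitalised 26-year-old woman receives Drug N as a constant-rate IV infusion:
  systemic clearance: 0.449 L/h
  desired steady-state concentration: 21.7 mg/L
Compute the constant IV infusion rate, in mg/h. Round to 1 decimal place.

9.7 mg/h

At steady state, infusion rate R₀ = Css × CL = 21.7 × 0.4490 = 9.743 mg/h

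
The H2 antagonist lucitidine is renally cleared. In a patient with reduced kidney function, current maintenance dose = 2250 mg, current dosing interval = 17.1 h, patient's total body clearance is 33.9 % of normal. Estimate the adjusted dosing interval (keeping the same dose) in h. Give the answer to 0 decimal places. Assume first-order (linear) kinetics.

50 h

To keep the same average steady-state level, dosing rate must scale with clearance.
CL ratio = 33.9 / 100 = 0.3390
New interval (same dose) = 17.1 / 0.3390 = 50.44 h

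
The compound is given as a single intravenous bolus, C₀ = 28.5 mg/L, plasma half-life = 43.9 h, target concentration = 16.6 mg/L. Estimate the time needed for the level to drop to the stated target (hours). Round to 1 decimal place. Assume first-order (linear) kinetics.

k = ln2 / t½ = 0.693147 / 43.9 = 0.01579 h⁻¹
t = ln(C₀ / C) / k = ln(28.50 / 16.6) / 0.01579
  = ln(1.717) / 0.01579 = 0.5406 / 0.01579 = 34.24 h

34.2 h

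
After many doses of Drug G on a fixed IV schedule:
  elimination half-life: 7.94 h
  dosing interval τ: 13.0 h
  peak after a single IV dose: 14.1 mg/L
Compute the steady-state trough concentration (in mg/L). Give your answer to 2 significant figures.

k = ln2 / t½ = 0.693147 / 7.94 = 0.08730 h⁻¹
e^(−kτ) = e^(−0.08730 × 13.0) = 0.3215
Accumulation ratio R = 1 / (1 − e^(−kτ)) = 1 / (1 − 0.3215) = 1.474
Steady-state trough = C₀ × R × e^(−kτ) = 14.1 × 1.474 × 0.3215 = 6.682 mg/L

6.7 mg/L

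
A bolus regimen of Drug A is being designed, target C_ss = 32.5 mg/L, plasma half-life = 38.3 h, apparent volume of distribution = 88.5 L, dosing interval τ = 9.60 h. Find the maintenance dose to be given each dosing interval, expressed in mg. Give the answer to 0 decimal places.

500 mg

k = ln2 / t½ = 0.693147 / 38.3 = 0.01810 h⁻¹
CL = k × Vd = 0.01810 × 88.5 = 1.602 L/h
At steady state, Dose/τ = Css × CL.
Dose = Css × CL × τ = 32.5 × 1.602 × 9.60 = 499.8 mg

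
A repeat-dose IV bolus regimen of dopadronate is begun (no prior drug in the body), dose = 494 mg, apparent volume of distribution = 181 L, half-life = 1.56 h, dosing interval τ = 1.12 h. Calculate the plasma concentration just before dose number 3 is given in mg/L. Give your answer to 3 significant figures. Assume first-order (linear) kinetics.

2.67 mg/L

C₀ per dose = Dose / Vd = 494 / 181 = 2.729 mg/L
k = ln2 / t½ = 0.693147 / 1.56 = 0.4443 h⁻¹
Fraction remaining after one interval: r = e^(−kτ) = e^(−0.4443 × 1.12) = 0.6080
Before dose 3, 2 doses have been given (aged 1τ, 2τ).
C_trough = C₀ × (r + r²) = 2.729 × (0.6080 + 0.3697) = 2.668 mg/L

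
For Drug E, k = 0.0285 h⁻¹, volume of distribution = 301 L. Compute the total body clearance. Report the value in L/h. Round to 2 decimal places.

CL = k × Vd = 0.0285 × 301 = 8.579 L/h

8.58 L/h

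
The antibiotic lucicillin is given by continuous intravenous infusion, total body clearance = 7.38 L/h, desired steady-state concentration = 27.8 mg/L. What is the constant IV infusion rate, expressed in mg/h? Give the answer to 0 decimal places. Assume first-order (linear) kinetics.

At steady state, infusion rate R₀ = Css × CL = 27.8 × 7.380 = 205.2 mg/h

205 mg/h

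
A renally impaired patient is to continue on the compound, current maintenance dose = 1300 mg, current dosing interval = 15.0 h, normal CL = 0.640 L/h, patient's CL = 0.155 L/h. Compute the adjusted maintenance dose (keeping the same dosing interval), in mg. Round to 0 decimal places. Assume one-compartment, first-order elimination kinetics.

315 mg

To keep the same average steady-state level, dosing rate must scale with clearance.
CL ratio = 0.155 / 0.640 = 0.2422
New dose (same interval) = 1300 × 0.2422 = 314.9 mg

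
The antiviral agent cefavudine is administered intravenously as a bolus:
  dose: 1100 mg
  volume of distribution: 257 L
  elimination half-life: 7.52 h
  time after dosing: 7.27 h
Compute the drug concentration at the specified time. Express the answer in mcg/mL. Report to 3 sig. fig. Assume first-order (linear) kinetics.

C₀ = Dose / Vd = 1100 / 257 = 4.280 mg/L
k = ln2 / t½ = 0.693147 / 7.52 = 0.09217 h⁻¹
C = C₀ · e^(−k·t) = 4.280 × e^(−0.09217 × 7.27)
  = 4.280 × 0.5117 = 2.190 mg/L
(2.190 mg/L = 2.190 mcg/mL)

2.19 mcg/mL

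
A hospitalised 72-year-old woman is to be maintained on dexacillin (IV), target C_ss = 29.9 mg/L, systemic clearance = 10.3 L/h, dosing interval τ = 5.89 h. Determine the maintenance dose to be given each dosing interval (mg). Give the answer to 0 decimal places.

At steady state, Dose/τ = Css × CL.
Dose = Css × CL × τ = 29.9 × 10.30 × 5.89 = 1814 mg

1814 mg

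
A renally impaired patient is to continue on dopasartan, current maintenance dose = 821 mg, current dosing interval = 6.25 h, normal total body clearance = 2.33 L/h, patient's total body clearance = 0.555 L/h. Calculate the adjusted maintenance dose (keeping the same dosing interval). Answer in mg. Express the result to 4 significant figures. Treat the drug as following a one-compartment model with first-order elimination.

195.6 mg

To keep the same average steady-state level, dosing rate must scale with clearance.
CL ratio = 0.555 / 2.33 = 0.2382
New dose (same interval) = 821 × 0.2382 = 195.6 mg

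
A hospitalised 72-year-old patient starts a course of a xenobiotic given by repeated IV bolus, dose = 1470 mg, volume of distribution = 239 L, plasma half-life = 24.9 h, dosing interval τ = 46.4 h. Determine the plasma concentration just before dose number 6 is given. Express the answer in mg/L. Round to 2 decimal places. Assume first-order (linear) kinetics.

2.33 mg/L

C₀ per dose = Dose / Vd = 1470 / 239 = 6.151 mg/L
k = ln2 / t½ = 0.693147 / 24.9 = 0.02784 h⁻¹
Fraction remaining after one interval: r = e^(−kτ) = e^(−0.02784 × 46.4) = 0.2748
Before dose 6, 5 doses have been given (aged 1τ, 2τ, 3τ, 4τ, 5τ).
C_trough = C₀ × (r + r² + … + r^5) = C₀ × r(1−r^5)/(1−r)
        = 6.151 × 0.2748 × (1 − 0.001567) / (1 − 0.2748) = 2.327 mg/L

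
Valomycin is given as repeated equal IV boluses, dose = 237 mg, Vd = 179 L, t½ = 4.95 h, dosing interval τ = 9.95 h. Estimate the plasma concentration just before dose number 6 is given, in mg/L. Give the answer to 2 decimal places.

C₀ per dose = Dose / Vd = 237 / 179 = 1.324 mg/L
k = ln2 / t½ = 0.693147 / 4.95 = 0.1400 h⁻¹
Fraction remaining after one interval: r = e^(−kτ) = e^(−0.1400 × 9.95) = 0.2483
Before dose 6, 5 doses have been given (aged 1τ, 2τ, 3τ, 4τ, 5τ).
C_trough = C₀ × (r + r² + … + r^5) = C₀ × r(1−r^5)/(1−r)
        = 1.324 × 0.2483 × (1 − 0.0009438) / (1 − 0.2483) = 0.4369 mg/L

0.44 mg/L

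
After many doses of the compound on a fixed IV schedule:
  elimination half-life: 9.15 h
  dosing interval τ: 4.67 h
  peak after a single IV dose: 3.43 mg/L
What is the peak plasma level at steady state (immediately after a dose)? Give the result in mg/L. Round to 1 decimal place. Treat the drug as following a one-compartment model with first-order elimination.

k = ln2 / t½ = 0.693147 / 9.15 = 0.07575 h⁻¹
e^(−kτ) = e^(−0.07575 × 4.67) = 0.7020
Accumulation ratio R = 1 / (1 − e^(−kτ)) = 1 / (1 − 0.7020) = 3.356
Steady-state peak = C₀ × R = 3.43 × 3.356 = 11.51 mg/L

11.5 mg/L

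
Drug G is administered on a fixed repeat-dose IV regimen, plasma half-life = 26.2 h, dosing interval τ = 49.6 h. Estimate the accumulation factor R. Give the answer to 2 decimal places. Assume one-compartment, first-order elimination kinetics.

k = ln2 / t½ = 0.693147 / 26.2 = 0.02646 h⁻¹
e^(−kτ) = e^(−0.02646 × 49.6) = 0.2692
Accumulation ratio R = 1 / (1 − e^(−kτ)) = 1 / (1 − 0.2692) = 1.368

1.37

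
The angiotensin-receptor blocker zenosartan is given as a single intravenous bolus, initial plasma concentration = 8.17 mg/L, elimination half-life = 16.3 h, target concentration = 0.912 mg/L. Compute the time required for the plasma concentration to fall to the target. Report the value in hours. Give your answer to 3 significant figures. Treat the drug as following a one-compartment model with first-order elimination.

51.6 h

k = ln2 / t½ = 0.693147 / 16.3 = 0.04252 h⁻¹
t = ln(C₀ / C) / k = ln(8.170 / 0.912) / 0.04252
  = ln(8.958) / 0.04252 = 2.193 / 0.04252 = 51.58 h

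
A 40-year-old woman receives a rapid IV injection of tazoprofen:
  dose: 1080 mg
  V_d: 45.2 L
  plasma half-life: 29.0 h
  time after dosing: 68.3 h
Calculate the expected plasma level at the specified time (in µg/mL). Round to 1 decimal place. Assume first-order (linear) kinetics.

4.7 µg/mL

C₀ = Dose / Vd = 1080 / 45.2 = 23.89 mg/L
k = ln2 / t½ = 0.693147 / 29.0 = 0.02390 h⁻¹
C = C₀ · e^(−k·t) = 23.89 × e^(−0.02390 × 68.3)
  = 23.89 × 0.1955 = 4.670 mg/L
(4.670 mg/L = 4.670 µg/mL)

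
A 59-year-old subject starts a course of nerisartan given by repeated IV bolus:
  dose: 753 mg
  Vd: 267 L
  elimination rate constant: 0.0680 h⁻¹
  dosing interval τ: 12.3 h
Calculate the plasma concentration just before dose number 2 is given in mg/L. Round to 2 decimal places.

C₀ per dose = Dose / Vd = 753 / 267 = 2.820 mg/L
Fraction remaining after one interval: r = e^(−kτ) = e^(−0.06800 × 12.3) = 0.4333
Before dose 2, 1 dose has been given (aged 1τ).
C_trough = C₀ × r = 2.820 × 0.4333 = 1.222 mg/L

1.22 mg/L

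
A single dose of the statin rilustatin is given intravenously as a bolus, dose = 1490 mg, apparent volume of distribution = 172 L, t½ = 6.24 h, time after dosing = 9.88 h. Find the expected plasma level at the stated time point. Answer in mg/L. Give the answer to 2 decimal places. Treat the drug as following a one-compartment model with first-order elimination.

2.89 mg/L

C₀ = Dose / Vd = 1490 / 172 = 8.663 mg/L
k = ln2 / t½ = 0.693147 / 6.24 = 0.1111 h⁻¹
C = C₀ · e^(−k·t) = 8.663 × e^(−0.1111 × 9.88)
  = 8.663 × 0.3336 = 2.890 mg/L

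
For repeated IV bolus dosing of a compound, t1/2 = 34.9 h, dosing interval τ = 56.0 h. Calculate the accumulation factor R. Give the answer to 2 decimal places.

k = ln2 / t½ = 0.693147 / 34.9 = 0.01986 h⁻¹
e^(−kτ) = e^(−0.01986 × 56.0) = 0.3288
Accumulation ratio R = 1 / (1 − e^(−kτ)) = 1 / (1 − 0.3288) = 1.490

1.49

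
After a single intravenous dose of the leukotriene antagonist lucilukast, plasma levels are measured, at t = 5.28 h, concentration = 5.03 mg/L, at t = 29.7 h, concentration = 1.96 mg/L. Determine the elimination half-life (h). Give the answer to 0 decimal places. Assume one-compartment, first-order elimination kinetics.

k = ln(C₁/C₂) / (t₂ − t₁) = ln(5.03/1.96) / (29.7 − 5.28)
  = 0.9425 / 24.42 = 0.03860 h⁻¹
t½ = ln2 / k = 0.693147 / 0.03860 = 17.96 h

18 h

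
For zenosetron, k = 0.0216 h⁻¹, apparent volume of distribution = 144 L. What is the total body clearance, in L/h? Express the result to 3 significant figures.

3.11 L/h

CL = k × Vd = 0.0216 × 144 = 3.110 L/h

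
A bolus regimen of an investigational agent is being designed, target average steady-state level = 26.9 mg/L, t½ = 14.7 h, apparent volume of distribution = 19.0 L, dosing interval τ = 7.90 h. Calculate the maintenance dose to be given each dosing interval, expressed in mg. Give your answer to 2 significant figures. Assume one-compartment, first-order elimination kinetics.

190 mg

k = ln2 / t½ = 0.693147 / 14.7 = 0.04715 h⁻¹
CL = k × Vd = 0.04715 × 19.0 = 0.8959 L/h
At steady state, Dose/τ = Css × CL.
Dose = Css × CL × τ = 26.9 × 0.8959 × 7.90 = 190.4 mg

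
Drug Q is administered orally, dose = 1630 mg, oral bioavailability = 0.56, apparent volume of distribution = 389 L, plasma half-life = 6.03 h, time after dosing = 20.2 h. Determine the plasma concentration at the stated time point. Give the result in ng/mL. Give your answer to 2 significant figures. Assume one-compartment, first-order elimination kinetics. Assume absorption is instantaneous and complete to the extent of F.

Amount reaching circulation = F × Dose = 0.56 × 1630 = 912.8 mg
C₀ = F·Dose / Vd = 912.8 / 389 = 2.347 mg/L
k = ln2 / t½ = 0.693147 / 6.03 = 0.1149 h⁻¹
C = C₀ · e^(−k·t) = 2.347 × e^(−0.1149 × 20.2)
  = 2.347 × 0.09818 = 0.2304 mg/L
Convert: 0.2304 mg/L × 1000 = 230.4 ng/mL

230 ng/mL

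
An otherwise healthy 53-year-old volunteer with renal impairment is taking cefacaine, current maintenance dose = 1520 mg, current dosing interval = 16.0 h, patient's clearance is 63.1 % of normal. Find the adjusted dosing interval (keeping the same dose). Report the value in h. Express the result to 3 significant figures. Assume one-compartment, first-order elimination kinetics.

25.4 h

To keep the same average steady-state level, dosing rate must scale with clearance.
CL ratio = 63.1 / 100 = 0.6310
New interval (same dose) = 16.0 / 0.6310 = 25.36 h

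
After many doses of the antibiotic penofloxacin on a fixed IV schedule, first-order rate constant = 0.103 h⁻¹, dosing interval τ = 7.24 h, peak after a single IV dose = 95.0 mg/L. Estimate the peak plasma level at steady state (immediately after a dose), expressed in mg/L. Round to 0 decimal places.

e^(−kτ) = e^(−0.1030 × 7.24) = 0.4744
Accumulation ratio R = 1 / (1 − e^(−kτ)) = 1 / (1 − 0.4744) = 1.903
Steady-state peak = C₀ × R = 95.0 × 1.903 = 180.8 mg/L

181 mg/L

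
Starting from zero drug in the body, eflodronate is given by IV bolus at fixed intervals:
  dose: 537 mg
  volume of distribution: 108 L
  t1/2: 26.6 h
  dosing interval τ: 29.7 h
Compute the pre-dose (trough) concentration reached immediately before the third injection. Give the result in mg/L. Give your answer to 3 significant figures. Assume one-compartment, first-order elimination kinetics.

C₀ per dose = Dose / Vd = 537 / 108 = 4.972 mg/L
k = ln2 / t½ = 0.693147 / 26.6 = 0.02606 h⁻¹
Fraction remaining after one interval: r = e^(−kτ) = e^(−0.02606 × 29.7) = 0.4612
Before dose 3, 2 doses have been given (aged 1τ, 2τ).
C_trough = C₀ × (r + r²) = 4.972 × (0.4612 + 0.2127) = 3.351 mg/L

3.35 mg/L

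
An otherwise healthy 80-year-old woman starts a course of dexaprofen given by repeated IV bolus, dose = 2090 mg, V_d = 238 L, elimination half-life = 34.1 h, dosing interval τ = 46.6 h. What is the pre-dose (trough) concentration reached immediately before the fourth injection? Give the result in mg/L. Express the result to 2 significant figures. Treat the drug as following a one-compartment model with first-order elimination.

5.2 mg/L

C₀ per dose = Dose / Vd = 2090 / 238 = 8.782 mg/L
k = ln2 / t½ = 0.693147 / 34.1 = 0.02033 h⁻¹
Fraction remaining after one interval: r = e^(−kτ) = e^(−0.02033 × 46.6) = 0.3878
Before dose 4, 3 doses have been given (aged 1τ, 2τ, 3τ).
C_trough = C₀ × (r + r² + … + r^3) = C₀ × r(1−r^3)/(1−r)
        = 8.782 × 0.3878 × (1 − 0.05832) / (1 − 0.3878) = 5.239 mg/L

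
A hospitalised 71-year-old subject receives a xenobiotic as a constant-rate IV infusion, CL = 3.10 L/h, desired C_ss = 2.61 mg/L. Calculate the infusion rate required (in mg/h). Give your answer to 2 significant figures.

At steady state, infusion rate R₀ = Css × CL = 2.61 × 3.100 = 8.091 mg/h

8.1 mg/h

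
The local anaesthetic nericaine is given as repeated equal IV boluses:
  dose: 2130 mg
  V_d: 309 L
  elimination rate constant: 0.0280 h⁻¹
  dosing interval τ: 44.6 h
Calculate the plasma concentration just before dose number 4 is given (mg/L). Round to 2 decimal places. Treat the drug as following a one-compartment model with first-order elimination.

2.71 mg/L

C₀ per dose = Dose / Vd = 2130 / 309 = 6.893 mg/L
Fraction remaining after one interval: r = e^(−kτ) = e^(−0.02800 × 44.6) = 0.2868
Before dose 4, 3 doses have been given (aged 1τ, 2τ, 3τ).
C_trough = C₀ × (r + r² + … + r^3) = C₀ × r(1−r^3)/(1−r)
        = 6.893 × 0.2868 × (1 − 0.02359) / (1 − 0.2868) = 2.707 mg/L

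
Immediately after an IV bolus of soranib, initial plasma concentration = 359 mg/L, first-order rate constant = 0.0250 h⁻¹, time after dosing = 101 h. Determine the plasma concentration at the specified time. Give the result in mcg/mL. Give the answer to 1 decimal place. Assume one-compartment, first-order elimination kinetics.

C = C₀ · e^(−k·t) = 359.0 × e^(−0.02500 × 101)
  = 359.0 × 0.08006 = 28.74 mg/L
(28.74 mg/L = 28.74 mcg/mL)

28.7 mcg/mL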